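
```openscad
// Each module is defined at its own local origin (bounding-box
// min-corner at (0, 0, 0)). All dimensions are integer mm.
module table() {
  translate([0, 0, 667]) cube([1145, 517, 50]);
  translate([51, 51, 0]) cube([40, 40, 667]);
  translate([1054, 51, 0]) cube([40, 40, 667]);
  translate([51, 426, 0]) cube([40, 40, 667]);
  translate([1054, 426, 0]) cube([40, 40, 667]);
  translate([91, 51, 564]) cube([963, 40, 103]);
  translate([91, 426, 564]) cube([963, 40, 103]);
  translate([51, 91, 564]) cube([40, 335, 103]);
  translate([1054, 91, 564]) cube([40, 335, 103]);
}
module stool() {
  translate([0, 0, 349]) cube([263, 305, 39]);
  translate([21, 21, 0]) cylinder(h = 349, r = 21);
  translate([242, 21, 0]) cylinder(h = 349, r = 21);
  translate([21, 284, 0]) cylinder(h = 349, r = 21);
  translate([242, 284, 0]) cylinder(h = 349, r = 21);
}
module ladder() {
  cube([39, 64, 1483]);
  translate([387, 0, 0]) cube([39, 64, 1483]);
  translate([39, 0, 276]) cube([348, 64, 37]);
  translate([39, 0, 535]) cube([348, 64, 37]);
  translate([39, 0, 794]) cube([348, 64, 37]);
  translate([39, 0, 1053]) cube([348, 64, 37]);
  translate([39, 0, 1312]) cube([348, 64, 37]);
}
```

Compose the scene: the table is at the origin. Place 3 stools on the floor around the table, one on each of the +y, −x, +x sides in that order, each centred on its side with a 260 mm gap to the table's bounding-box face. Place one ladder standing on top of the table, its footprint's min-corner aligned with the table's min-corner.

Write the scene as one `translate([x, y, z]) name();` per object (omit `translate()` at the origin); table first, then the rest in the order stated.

table();
translate([441, 777, 0]) stool();
translate([-523, 106, 0]) stool();
translate([1405, 106, 0]) stool();
translate([0, 0, 717]) ladder();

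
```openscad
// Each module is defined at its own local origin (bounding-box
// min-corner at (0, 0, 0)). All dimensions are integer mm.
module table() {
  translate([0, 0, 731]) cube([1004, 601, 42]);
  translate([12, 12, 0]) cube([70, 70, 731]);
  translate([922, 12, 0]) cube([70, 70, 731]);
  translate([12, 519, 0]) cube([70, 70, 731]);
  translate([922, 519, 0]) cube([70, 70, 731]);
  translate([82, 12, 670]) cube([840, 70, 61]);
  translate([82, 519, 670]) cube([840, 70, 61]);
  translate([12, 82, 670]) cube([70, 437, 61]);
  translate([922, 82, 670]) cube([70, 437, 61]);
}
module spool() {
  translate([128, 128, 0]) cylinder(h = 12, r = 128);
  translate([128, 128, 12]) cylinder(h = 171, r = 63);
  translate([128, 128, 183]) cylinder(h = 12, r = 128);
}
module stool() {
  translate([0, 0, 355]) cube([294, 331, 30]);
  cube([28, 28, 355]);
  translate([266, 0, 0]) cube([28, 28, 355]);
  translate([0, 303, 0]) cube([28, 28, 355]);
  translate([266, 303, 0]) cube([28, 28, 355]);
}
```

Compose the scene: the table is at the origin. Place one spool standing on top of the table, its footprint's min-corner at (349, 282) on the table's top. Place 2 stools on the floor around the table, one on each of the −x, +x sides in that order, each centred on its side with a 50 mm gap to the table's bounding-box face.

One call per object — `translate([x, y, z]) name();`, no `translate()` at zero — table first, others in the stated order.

table();
translate([349, 282, 773]) spool();
translate([-344, 135, 0]) stool();
translate([1054, 135, 0]) stool();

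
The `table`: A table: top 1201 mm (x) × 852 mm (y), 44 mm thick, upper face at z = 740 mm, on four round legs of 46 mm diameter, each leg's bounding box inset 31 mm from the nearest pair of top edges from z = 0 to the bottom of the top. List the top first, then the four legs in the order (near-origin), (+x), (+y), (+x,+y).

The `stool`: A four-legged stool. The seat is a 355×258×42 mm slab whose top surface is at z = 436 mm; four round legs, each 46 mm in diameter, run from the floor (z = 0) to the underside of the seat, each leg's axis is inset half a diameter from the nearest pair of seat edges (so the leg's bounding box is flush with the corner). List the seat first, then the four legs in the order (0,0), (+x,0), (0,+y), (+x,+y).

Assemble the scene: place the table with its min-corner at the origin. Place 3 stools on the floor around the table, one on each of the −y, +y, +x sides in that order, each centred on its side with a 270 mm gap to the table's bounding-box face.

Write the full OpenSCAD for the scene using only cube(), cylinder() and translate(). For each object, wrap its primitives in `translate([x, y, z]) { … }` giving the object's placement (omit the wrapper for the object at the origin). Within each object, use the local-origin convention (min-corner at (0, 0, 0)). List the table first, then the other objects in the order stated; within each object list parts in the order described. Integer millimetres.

translate([0, 0, 696]) cube([1201, 852, 44]);
translate([54, 54, 0]) cylinder(h = 696, r = 23);
translate([1147, 54, 0]) cylinder(h = 696, r = 23);
translate([54, 798, 0]) cylinder(h = 696, r = 23);
translate([1147, 798, 0]) cylinder(h = 696, r = 23);
translate([423, -528, 0]) {
  translate([0, 0, 394]) cube([355, 258, 42]);
  translate([23, 23, 0]) cylinder(h = 394, r = 23);
  translate([332, 23, 0]) cylinder(h = 394, r = 23);
  translate([23, 235, 0]) cylinder(h = 394, r = 23);
  translate([332, 235, 0]) cylinder(h = 394, r = 23);
}
translate([423, 1122, 0]) {
  translate([0, 0, 394]) cube([355, 258, 42]);
  translate([23, 23, 0]) cylinder(h = 394, r = 23);
  translate([332, 23, 0]) cylinder(h = 394, r = 23);
  translate([23, 235, 0]) cylinder(h = 394, r = 23);
  translate([332, 235, 0]) cylinder(h = 394, r = 23);
}
translate([1471, 297, 0]) {
  translate([0, 0, 394]) cube([355, 258, 42]);
  translate([23, 23, 0]) cylinder(h = 394, r = 23);
  translate([332, 23, 0]) cylinder(h = 394, r = 23);
  translate([23, 235, 0]) cylinder(h = 394, r = 23);
  translate([332, 235, 0]) cylinder(h = 394, r = 23);
}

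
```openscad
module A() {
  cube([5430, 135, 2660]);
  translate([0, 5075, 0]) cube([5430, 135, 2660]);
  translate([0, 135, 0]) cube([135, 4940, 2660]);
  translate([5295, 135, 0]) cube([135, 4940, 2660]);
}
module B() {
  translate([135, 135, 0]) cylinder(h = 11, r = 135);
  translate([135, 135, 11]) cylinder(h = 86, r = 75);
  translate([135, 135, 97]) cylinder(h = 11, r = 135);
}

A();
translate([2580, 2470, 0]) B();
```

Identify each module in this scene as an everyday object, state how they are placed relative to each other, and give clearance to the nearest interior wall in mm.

Clearances: x = 2445, y = 2335; minimum 2335 mm.

A is a house frame. B is a spool. The spool sits inside the house frame, centred. The clearance to the nearest interior wall is 2335 mm.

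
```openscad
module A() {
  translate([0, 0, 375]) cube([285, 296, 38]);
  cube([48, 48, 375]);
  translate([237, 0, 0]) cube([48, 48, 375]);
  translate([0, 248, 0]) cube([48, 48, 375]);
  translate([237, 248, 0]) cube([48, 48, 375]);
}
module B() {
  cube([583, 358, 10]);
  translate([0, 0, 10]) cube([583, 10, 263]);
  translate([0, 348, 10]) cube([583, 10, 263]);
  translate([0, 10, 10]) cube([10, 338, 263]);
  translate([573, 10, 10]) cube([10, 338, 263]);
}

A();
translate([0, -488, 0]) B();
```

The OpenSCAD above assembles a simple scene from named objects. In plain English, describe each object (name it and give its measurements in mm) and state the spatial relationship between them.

A is a four-legged stool. The seat is 285×296 mm, 38 mm thick, top at z = 413 mm. It stands on four square legs, each 48×48 mm in cross-section, from z = 0 to the seat underside, each flush with a corner of the seat.

B is an open-topped rectangular box: outside dimensions 583×358×273 mm, with a uniform wall and base thickness of 10 mm. The base is a full 583×358 slab on the floor; four walls sit on top of the base. The front and back walls (the −y and +y sides) span the full width; the two side walls fit between them.

The open box is on the floor beside the stool on its −y side.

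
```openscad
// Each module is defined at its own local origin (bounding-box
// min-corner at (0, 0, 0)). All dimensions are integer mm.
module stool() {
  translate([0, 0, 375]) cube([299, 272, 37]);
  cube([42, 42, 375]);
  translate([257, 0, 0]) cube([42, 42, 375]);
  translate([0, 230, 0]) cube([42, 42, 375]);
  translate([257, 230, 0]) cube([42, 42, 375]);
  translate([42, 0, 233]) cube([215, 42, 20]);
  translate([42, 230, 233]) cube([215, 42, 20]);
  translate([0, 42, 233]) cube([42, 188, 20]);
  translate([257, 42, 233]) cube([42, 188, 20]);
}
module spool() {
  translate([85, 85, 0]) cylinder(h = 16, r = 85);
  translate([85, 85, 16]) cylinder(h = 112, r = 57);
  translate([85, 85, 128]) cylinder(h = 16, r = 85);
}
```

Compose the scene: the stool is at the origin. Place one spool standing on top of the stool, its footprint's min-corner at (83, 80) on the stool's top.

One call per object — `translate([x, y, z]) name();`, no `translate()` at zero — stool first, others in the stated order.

stool();
translate([83, 80, 412]) spool();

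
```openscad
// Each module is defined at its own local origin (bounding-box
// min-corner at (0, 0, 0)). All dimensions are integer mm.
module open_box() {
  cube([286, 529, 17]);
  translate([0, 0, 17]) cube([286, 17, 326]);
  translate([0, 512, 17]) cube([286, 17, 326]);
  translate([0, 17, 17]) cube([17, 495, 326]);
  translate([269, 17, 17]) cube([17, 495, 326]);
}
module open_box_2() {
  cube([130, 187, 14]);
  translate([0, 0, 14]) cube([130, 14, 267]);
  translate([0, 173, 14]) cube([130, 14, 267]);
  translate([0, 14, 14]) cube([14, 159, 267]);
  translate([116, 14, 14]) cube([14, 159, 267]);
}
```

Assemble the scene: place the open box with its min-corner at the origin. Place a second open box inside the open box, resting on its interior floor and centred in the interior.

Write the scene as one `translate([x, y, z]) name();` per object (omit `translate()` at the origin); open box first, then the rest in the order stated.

open_box();
translate([78, 171, 17]) open_box_2();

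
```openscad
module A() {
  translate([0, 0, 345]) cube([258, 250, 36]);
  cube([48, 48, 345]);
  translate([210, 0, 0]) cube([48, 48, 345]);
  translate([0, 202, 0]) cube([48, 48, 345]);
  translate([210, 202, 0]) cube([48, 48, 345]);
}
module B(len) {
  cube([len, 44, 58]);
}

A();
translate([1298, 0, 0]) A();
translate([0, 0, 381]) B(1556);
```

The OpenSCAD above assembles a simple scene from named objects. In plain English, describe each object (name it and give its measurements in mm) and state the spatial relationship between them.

A is a simple wooden stool: a rectangular seat 258 mm (x) by 250 mm (y), 36 mm thick, top face at z = 381 mm, on four square legs, each 48×48 mm in cross-section. The legs rest on z = 0, each flush with a corner of the seat.

B is a rectangular beam 1556 mm long (x), 44 mm deep (y), 58 mm thick (z).

The beam spans the tops of two stools placed 1040 mm apart, resting at z = 381 mm.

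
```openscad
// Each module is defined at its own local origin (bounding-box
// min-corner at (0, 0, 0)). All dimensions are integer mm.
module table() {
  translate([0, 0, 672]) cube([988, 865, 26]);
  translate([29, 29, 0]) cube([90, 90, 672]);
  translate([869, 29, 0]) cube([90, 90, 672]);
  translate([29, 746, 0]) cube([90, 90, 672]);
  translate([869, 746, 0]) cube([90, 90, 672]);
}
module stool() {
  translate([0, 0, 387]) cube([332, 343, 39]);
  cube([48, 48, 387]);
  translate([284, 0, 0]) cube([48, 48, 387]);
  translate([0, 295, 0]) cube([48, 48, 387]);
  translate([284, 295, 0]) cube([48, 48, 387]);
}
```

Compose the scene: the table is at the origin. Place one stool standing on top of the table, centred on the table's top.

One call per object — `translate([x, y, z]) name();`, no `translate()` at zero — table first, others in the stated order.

table();
translate([328, 261, 698]) stool();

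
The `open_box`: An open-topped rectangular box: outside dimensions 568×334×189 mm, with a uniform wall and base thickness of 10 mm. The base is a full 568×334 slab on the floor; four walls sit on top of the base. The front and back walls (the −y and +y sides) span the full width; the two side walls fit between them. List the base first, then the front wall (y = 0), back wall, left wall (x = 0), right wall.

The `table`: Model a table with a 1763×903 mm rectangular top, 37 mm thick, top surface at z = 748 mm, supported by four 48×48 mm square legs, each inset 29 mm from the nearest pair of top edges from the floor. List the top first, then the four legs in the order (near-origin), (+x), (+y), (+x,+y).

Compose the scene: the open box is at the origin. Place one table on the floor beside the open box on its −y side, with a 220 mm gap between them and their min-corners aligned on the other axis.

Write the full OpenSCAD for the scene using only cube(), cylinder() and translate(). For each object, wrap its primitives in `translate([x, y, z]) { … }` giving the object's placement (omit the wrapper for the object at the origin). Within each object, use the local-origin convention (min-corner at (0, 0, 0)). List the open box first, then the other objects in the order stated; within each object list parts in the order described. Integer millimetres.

cube([568, 334, 10]);
translate([0, 0, 10]) cube([568, 10, 179]);
translate([0, 324, 10]) cube([568, 10, 179]);
translate([0, 10, 10]) cube([10, 314, 179]);
translate([558, 10, 10]) cube([10, 314, 179]);
translate([0, -1123, 0]) {
  translate([0, 0, 711]) cube([1763, 903, 37]);
  translate([29, 29, 0]) cube([48, 48, 711]);
  translate([1686, 29, 0]) cube([48, 48, 711]);
  translate([29, 826, 0]) cube([48, 48, 711]);
  translate([1686, 826, 0]) cube([48, 48, 711]);
}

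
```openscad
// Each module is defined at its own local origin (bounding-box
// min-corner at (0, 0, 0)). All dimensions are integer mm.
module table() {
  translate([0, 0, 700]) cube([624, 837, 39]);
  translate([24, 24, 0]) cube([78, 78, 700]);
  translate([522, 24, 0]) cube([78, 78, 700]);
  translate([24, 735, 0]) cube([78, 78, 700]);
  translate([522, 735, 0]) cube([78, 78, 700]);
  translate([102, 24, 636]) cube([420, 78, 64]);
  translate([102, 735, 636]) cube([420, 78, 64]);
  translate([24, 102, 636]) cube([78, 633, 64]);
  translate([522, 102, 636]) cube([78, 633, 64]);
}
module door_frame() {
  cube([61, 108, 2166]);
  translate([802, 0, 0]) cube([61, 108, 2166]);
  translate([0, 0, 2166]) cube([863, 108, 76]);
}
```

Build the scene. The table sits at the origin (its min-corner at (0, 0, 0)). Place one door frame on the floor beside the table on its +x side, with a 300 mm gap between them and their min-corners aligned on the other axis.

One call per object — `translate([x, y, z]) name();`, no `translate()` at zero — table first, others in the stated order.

table();
translate([924, 0, 0]) door_frame();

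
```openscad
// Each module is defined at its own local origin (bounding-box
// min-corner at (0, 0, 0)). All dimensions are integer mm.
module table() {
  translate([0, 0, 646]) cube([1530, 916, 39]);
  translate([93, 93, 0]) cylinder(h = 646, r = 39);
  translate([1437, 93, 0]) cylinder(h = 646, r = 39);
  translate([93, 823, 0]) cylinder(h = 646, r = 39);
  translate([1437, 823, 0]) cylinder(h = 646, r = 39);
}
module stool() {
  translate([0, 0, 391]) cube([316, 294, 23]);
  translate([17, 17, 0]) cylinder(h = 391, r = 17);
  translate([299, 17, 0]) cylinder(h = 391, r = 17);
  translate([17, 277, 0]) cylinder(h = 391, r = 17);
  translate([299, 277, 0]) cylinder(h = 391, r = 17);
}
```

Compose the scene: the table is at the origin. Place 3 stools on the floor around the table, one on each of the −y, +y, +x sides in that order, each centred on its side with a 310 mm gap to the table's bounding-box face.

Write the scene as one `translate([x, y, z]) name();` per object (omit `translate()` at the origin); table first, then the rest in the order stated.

table();
translate([607, -604, 0]) stool();
translate([607, 1226, 0]) stool();
translate([1840, 311, 0]) stool();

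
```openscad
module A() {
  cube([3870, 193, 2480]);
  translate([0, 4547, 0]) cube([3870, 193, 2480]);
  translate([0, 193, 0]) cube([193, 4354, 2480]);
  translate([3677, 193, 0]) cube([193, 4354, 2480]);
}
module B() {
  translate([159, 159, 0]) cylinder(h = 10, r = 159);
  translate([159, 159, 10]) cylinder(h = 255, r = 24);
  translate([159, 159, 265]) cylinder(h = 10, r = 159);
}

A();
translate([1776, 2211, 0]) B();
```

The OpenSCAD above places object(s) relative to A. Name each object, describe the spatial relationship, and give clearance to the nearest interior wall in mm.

A is a house frame. B is a spool. The spool sits inside the house frame, centred. The clearance to the nearest interior wall is 1583 mm.

Clearances: x = 1583, y = 2018; minimum 1583 mm.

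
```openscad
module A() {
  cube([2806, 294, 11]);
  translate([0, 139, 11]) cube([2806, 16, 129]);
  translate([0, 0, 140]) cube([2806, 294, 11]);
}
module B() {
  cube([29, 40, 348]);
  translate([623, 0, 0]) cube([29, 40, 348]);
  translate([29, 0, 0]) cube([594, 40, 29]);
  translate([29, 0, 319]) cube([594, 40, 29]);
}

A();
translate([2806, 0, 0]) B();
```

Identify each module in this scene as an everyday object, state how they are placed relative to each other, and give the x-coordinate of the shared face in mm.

A is an I-beam. B is a picture frame. The picture frame is against the I-beam's +x side, with their −y faces flush. The x-coordinate of the shared face is 2806 mm.

The I-beam's +x face and the picture frame's −x face are both at x = 2806 mm.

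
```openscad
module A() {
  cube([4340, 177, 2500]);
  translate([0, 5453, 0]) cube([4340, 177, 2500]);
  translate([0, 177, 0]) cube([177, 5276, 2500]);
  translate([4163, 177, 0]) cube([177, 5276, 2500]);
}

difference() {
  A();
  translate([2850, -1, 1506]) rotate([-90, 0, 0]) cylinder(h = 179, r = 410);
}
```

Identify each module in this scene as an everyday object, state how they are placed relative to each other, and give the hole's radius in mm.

A is a house frame. The house frame has a circular hole through its front wall. The hole's radius is 410 mm.

The subtracted cylinder has r = 410 mm.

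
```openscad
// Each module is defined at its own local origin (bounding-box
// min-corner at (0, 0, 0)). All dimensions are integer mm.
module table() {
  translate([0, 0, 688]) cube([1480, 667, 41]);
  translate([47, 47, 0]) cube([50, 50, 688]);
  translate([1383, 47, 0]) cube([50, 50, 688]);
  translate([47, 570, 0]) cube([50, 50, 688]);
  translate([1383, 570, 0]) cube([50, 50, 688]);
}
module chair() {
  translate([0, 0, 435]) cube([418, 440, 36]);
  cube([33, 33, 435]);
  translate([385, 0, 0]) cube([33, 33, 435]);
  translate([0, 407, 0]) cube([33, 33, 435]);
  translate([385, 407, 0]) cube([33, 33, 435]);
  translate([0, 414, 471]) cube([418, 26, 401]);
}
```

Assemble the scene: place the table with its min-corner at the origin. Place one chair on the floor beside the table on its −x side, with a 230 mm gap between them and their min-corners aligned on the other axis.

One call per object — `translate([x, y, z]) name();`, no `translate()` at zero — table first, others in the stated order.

table();
translate([-648, 0, 0]) chair();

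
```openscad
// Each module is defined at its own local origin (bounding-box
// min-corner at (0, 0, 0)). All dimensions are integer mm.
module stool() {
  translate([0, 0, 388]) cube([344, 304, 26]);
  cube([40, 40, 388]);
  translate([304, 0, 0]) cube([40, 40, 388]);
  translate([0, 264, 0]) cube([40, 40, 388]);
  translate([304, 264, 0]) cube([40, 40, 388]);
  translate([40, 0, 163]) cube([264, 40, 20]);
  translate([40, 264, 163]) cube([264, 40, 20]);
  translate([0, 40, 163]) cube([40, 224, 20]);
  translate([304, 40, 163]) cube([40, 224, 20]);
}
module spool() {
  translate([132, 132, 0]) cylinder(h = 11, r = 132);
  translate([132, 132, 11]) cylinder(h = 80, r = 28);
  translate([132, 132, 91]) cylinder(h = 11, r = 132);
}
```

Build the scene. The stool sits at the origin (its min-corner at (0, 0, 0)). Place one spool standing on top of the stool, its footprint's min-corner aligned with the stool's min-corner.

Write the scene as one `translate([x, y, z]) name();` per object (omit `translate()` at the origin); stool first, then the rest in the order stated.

stool();
translate([0, 0, 414]) spool();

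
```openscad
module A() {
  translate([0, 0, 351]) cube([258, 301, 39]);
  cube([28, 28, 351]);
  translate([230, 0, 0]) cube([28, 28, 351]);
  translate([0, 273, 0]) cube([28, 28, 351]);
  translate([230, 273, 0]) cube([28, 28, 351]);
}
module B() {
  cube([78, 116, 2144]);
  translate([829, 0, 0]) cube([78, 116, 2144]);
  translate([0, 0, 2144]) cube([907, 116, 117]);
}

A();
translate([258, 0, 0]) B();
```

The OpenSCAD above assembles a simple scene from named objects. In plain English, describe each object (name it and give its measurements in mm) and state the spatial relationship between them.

A is a four-legged stool. The seat is a 258×301×39 mm slab whose top surface is at z = 390 mm; four square legs, each 28×28 mm in cross-section, run from the floor (z = 0) to the underside of the seat, each flush with a corner of the seat.

B is a door frame. The clear opening is 751 mm wide and 2144 mm high. Two 78 mm wide jambs, 116 mm deep, stand either side of the opening from the floor to the top of the opening. A 117 mm thick head sits across the top of both jambs, spanning the full outside width of the frame.

The door frame is against the stool's +x side, with their −y faces flush.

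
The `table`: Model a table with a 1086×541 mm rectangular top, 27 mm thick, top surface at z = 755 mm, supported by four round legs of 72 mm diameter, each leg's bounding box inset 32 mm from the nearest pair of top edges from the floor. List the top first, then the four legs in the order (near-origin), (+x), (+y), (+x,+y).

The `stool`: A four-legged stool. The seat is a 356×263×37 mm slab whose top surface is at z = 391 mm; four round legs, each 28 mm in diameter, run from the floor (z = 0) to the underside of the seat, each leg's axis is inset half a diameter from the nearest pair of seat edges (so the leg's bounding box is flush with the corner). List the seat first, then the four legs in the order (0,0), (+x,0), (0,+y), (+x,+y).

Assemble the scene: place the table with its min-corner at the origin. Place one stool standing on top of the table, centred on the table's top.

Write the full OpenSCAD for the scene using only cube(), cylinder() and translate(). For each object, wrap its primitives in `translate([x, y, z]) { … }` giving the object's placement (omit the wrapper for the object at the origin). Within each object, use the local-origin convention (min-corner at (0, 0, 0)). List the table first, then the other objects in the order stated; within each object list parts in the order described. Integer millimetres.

translate([0, 0, 728]) cube([1086, 541, 27]);
translate([68, 68, 0]) cylinder(h = 728, r = 36);
translate([1018, 68, 0]) cylinder(h = 728, r = 36);
translate([68, 473, 0]) cylinder(h = 728, r = 36);
translate([1018, 473, 0]) cylinder(h = 728, r = 36);
translate([365, 139, 755]) {
  translate([0, 0, 354]) cube([356, 263, 37]);
  translate([14, 14, 0]) cylinder(h = 354, r = 14);
  translate([342, 14, 0]) cylinder(h = 354, r = 14);
  translate([14, 249, 0]) cylinder(h = 354, r = 14);
  translate([342, 249, 0]) cylinder(h = 354, r = 14);
}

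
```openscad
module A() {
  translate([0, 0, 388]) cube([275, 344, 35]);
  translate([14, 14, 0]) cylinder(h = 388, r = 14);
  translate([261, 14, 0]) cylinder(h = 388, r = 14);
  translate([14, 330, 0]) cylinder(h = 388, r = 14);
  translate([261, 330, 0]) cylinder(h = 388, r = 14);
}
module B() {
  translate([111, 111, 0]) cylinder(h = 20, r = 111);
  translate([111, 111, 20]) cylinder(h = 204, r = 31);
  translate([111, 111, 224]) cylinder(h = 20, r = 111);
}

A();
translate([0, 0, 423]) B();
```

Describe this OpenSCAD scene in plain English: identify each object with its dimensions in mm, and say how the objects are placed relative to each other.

A is a four-legged stool. The seat is a 275×344×35 mm slab whose top surface is at z = 423 mm; four round legs, each 28 mm in diameter, run from the floor (z = 0) to the underside of the seat, each leg's axis is inset half a diameter from the nearest pair of seat edges (so the leg's bounding box is flush with the corner).

B is a spool: two coaxial disc flanges of radius 111 mm and thickness 20 mm, joined by a core cylinder of radius 31 mm and height 204 mm. The lower flange rests on z = 0 and the three cylinders share a vertical axis.

The spool is on top of the stool.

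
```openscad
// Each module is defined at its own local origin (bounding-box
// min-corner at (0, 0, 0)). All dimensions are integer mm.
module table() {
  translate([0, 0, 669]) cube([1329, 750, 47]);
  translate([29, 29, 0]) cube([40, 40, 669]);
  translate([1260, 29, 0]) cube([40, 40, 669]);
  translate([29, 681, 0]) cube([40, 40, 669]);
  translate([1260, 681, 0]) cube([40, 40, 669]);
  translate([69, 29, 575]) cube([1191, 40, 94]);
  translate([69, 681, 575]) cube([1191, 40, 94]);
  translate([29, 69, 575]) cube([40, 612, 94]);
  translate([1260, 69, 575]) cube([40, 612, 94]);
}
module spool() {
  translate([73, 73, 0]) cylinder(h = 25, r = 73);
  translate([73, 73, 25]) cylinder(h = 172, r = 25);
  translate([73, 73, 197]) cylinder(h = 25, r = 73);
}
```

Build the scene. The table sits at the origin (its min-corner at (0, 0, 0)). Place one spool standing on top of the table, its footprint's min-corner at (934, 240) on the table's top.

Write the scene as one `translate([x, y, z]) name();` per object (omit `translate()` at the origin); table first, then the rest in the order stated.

table();
translate([934, 240, 716]) spool();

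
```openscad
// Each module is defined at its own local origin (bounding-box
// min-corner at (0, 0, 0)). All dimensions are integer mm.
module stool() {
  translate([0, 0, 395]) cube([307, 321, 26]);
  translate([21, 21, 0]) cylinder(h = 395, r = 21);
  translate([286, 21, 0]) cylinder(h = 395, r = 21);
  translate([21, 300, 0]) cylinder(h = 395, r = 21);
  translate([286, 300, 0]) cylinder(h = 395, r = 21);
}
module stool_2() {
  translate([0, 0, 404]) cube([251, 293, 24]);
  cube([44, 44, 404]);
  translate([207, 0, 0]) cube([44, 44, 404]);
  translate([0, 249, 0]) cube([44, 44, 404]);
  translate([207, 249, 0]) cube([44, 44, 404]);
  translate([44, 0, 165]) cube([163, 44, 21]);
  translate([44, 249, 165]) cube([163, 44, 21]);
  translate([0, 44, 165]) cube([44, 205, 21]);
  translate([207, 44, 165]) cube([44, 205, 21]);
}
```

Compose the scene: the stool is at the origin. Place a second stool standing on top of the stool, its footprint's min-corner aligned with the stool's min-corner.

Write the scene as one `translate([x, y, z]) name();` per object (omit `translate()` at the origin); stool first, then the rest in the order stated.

stool();
translate([0, 0, 421]) stool_2();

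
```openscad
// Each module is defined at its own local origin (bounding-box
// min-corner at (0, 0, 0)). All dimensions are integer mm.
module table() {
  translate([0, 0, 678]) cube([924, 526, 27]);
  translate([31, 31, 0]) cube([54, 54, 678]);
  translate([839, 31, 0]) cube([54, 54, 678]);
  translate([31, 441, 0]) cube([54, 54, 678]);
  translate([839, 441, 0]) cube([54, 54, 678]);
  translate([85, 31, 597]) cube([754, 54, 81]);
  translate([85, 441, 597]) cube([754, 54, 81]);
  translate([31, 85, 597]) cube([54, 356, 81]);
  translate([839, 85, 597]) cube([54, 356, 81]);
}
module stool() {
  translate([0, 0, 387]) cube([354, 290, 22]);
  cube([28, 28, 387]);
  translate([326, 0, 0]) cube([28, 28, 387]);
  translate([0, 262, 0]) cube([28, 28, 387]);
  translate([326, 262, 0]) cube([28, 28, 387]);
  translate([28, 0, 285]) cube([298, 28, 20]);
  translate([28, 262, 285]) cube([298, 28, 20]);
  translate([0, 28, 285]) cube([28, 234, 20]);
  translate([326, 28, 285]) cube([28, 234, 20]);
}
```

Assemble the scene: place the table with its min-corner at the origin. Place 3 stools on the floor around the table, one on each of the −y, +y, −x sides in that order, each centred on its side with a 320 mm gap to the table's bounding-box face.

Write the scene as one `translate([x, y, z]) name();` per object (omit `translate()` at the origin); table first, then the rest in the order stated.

table();
translate([285, -610, 0]) stool();
translate([285, 846, 0]) stool();
translate([-674, 118, 0]) stool();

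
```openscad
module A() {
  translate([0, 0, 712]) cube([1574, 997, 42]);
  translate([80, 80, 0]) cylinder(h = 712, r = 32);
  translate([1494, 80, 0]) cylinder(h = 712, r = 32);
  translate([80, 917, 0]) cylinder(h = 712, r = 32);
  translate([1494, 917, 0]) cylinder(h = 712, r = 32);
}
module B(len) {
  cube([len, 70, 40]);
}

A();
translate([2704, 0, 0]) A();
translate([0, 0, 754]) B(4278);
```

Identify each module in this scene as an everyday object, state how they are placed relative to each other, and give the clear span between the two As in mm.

Second table starts at x = 2704; first ends at x = 1574; clear span = 2704 − 1574 = 1130 mm.

A is a table. B is a beam. A beam spans the tops of two tables. The clear span between the two tables is 1130 mm.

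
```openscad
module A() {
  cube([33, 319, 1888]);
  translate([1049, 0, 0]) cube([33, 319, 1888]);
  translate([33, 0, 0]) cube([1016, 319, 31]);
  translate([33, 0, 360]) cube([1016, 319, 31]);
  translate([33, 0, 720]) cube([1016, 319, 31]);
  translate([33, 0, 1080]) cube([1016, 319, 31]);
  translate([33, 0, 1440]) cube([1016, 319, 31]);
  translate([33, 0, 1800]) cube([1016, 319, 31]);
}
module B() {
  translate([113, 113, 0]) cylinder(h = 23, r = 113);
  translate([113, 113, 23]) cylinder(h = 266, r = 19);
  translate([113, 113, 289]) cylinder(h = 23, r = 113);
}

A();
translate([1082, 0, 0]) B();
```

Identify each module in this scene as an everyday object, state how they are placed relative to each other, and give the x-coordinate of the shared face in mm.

The bookshelf's +x face and the spool's −x face are both at x = 1082 mm.

A is a bookshelf. B is a spool. The spool is against the bookshelf's +x side, with their −y faces flush. The x-coordinate of the shared face is 1082 mm.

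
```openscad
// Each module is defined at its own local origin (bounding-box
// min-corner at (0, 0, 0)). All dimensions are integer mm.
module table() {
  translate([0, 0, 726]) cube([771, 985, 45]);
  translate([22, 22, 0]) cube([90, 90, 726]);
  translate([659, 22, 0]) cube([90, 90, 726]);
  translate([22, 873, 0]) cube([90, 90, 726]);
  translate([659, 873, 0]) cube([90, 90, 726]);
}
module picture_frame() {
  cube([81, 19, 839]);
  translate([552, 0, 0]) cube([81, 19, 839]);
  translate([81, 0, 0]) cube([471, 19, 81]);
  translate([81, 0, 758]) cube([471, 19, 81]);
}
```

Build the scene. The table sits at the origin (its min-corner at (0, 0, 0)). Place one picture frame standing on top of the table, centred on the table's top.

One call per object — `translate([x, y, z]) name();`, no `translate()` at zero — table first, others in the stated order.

table();
translate([69, 483, 771]) picture_frame();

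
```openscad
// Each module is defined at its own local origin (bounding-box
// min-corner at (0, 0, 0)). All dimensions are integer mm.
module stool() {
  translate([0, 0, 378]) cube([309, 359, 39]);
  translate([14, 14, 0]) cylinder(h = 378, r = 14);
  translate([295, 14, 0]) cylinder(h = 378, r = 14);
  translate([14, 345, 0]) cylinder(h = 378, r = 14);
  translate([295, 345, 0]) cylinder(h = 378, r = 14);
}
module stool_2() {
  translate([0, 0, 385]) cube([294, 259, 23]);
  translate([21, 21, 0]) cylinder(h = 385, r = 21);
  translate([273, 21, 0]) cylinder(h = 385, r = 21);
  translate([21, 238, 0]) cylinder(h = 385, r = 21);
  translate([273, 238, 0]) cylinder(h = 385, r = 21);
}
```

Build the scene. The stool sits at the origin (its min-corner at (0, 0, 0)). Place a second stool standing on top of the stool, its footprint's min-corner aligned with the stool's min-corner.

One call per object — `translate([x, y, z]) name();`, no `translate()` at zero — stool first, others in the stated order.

stool();
translate([0, 0, 417]) stool_2();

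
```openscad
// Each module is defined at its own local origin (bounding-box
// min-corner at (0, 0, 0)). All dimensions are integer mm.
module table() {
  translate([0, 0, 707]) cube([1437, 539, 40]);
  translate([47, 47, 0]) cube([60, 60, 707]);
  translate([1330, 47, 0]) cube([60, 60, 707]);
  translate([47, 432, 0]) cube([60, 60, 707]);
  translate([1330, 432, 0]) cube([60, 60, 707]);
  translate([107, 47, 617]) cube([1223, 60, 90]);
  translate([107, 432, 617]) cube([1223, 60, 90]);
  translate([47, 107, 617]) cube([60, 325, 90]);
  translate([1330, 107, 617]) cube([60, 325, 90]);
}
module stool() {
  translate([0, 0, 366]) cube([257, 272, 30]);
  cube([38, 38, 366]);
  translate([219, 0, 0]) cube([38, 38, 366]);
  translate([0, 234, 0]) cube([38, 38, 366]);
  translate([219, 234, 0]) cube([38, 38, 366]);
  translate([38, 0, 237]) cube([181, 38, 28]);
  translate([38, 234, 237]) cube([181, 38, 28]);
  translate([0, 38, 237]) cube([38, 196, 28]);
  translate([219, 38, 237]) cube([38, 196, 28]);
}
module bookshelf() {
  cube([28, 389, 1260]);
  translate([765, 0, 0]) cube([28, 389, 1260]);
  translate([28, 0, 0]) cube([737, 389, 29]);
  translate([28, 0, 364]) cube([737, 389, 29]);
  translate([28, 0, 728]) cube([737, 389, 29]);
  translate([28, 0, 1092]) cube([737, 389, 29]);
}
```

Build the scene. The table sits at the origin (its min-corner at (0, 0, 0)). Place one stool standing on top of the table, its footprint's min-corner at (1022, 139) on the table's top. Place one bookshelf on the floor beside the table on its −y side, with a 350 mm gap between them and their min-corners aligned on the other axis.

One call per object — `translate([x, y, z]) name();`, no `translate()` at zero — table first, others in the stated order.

table();
translate([1022, 139, 747]) stool();
translate([0, -739, 0]) bookshelf();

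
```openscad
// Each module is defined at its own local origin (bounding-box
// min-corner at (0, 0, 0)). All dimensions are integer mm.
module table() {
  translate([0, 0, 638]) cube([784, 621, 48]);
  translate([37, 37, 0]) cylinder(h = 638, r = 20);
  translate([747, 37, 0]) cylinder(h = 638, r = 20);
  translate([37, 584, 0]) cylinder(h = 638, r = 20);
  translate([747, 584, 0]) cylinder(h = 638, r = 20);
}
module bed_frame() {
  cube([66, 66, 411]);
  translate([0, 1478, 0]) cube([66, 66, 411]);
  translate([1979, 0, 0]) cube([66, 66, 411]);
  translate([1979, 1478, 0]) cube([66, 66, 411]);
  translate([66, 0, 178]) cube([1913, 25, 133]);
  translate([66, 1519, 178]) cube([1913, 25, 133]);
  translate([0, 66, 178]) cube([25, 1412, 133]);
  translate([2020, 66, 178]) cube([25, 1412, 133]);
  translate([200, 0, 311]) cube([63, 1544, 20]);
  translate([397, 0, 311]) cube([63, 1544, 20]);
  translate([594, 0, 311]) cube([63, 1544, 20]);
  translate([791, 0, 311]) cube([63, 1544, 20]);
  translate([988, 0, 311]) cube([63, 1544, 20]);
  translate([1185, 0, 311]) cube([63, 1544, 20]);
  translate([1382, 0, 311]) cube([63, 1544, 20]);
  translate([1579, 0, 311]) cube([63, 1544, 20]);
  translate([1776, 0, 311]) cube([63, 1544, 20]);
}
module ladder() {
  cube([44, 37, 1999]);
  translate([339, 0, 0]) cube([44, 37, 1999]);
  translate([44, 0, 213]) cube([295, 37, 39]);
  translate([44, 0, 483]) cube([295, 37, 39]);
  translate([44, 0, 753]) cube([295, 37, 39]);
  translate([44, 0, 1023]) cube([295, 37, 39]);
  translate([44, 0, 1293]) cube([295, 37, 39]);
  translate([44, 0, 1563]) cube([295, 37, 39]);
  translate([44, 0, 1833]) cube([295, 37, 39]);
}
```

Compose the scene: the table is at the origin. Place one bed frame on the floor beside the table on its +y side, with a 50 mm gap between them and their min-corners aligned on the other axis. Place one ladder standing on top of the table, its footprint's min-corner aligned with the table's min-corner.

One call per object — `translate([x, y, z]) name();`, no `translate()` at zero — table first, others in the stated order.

table();
translate([0, 671, 0]) bed_frame();
translate([0, 0, 686]) ladder();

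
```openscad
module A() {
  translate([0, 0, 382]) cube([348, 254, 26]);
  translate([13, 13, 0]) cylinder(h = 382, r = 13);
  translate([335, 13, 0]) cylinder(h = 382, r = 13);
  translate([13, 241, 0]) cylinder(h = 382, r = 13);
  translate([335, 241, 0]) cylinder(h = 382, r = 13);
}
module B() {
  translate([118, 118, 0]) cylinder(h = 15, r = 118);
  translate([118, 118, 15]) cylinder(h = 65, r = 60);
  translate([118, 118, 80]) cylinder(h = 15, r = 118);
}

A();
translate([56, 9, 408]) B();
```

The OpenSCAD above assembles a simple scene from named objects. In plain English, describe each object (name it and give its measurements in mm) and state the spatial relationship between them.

A is a four-legged stool. The seat is a 348×254×26 mm slab whose top surface is at z = 408 mm; four round legs, each 26 mm in diameter, run from the floor (z = 0) to the underside of the seat, each leg's axis is inset half a diameter from the nearest pair of seat edges (so the leg's bounding box is flush with the corner).

B is a spool: two coaxial disc flanges of radius 118 mm and thickness 15 mm, joined by a core cylinder of radius 60 mm and height 65 mm. The lower flange rests on z = 0 and the three cylinders share a vertical axis.

The spool is on top of the stool, centred.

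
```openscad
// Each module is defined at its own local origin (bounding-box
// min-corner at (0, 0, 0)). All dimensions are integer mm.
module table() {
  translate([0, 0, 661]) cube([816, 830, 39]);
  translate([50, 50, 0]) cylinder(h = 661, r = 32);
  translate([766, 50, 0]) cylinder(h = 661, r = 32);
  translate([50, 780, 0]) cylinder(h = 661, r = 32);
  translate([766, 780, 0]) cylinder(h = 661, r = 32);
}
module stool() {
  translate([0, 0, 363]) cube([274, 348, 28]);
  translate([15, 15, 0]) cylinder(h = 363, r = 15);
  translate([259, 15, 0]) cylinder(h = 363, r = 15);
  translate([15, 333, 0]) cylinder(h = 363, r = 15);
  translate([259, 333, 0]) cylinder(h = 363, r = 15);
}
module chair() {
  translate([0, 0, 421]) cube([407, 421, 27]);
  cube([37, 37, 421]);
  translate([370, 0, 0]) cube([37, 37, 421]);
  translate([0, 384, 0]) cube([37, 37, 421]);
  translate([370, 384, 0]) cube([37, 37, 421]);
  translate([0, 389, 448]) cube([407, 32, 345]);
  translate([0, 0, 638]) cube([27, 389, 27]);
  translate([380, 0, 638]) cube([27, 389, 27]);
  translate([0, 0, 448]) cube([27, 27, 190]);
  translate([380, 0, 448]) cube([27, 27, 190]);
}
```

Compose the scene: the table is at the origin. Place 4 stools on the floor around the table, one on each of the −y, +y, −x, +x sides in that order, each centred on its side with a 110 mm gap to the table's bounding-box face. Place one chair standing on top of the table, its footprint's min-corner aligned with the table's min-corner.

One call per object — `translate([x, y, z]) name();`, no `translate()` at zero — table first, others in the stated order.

table();
translate([271, -458, 0]) stool();
translate([271, 940, 0]) stool();
translate([-384, 241, 0]) stool();
translate([926, 241, 0]) stool();
translate([0, 0, 700]) chair();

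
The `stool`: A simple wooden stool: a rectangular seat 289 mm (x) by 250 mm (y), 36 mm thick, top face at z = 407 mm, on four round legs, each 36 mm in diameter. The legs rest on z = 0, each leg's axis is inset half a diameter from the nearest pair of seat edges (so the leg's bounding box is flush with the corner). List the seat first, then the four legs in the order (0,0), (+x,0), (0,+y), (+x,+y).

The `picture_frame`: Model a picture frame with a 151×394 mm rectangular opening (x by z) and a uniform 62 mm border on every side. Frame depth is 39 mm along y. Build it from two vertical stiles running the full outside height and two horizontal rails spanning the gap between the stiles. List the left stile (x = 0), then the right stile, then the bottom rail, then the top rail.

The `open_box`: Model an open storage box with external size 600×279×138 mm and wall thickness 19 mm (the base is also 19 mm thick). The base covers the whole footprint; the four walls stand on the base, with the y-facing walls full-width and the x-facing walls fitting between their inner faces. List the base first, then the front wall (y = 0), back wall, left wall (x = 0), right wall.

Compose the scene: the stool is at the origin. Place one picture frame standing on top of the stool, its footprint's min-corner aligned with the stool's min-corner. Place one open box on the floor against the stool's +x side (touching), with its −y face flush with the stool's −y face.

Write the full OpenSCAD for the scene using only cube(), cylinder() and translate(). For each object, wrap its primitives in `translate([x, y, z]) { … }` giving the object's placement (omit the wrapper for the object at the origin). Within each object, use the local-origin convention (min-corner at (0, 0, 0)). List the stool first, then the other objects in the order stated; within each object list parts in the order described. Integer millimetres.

translate([0, 0, 371]) cube([289, 250, 36]);
translate([18, 18, 0]) cylinder(h = 371, r = 18);
translate([271, 18, 0]) cylinder(h = 371, r = 18);
translate([18, 232, 0]) cylinder(h = 371, r = 18);
translate([271, 232, 0]) cylinder(h = 371, r = 18);
translate([0, 0, 407]) {
  cube([62, 39, 518]);
  translate([213, 0, 0]) cube([62, 39, 518]);
  translate([62, 0, 0]) cube([151, 39, 62]);
  translate([62, 0, 456]) cube([151, 39, 62]);
}
translate([289, 0, 0]) {
  cube([600, 279, 19]);
  translate([0, 0, 19]) cube([600, 19, 119]);
  translate([0, 260, 19]) cube([600, 19, 119]);
  translate([0, 19, 19]) cube([19, 241, 119]);
  translate([581, 19, 19]) cube([19, 241, 119]);
}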